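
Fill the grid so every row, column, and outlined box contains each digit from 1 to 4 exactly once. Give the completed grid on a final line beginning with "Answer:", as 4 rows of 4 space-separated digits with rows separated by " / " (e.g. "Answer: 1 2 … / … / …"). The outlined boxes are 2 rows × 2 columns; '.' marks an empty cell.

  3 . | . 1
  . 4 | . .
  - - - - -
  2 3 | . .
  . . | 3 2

Step 1. [r1c3∈{2,4}] across row 1, 4 lands solely at r1c3, so r1c3=4.
Step 2. [r2c1∈{1}] r2c1's peers cover all but 1 ⇒ r2c1=1.
Step 3. [r3c4∈{4}] only 4 remains possible at r3c4. So r3c4=4.
Step 4. [r1c2∈{2}] nothing but 2 survives at r1c2, so r1c2=2.
Step 5. [r3c3∈{1}] r3c3 has the single candidate 1, so r3c3=1.
Step 6. [r2c3∈{2}] nothing but 2 survives at r2c3. So r2c3=2.
Step 7. [r4c2∈{1}] r4c2 has the single candidate 1. So r4c2=1.
Step 8. [r4c1∈{4}] nothing but 4 survives at r4c1. So r4c1=4.
Step 9. [r2c4∈{3}] only 3 remains possible at r2c4. So r2c4=3.

Answer: 3 2 4 1 / 1 4 2 3 / 2 3 1 4 / 4 1 3 2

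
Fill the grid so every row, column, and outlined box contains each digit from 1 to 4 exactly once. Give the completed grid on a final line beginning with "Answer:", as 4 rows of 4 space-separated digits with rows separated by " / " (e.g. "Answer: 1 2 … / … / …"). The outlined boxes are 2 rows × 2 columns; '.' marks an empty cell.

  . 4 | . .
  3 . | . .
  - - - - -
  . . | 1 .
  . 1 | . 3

Step 1. [r2c2∈{2}] r2c2 is down to just 2. So r2c2=2.
Step 2. [r2c3∈{4}] r2c3's peers cover all but 4, so r2c3=4.
Step 3. [r4c3∈{2}] only 2 remains possible at r4c3. So r4c3=2.
Step 4. [r4c1∈{4}] r4c1 is down to just 4 ⇒ r4c1=4.
Step 5. [r1c1∈{1}] r1c1 is down to just 1, so r1c1=1.
Step 6. [r3c2∈{3}] nothing but 3 survives at r3c2 ⇒ r3c2=3.
Step 7. [r1c3∈{3}] nothing but 3 survives at r1c3. So r1c3=3.
Step 8. [r3c4∈{4}] r3c4 is down to just 4 ⇒ r3c4=4.
Step 9. [r2c4∈{1}] nothing but 1 survives at r2c4. So r2c4=1.
Step 10. [r3c1∈{2}] only 2 remains possible at r3c1, so r3c1=2.
Step 11. [r1c4∈{2}] nothing but 2 survives at r1c4. So r1c4=2.

Answer: 1 4 3 2 / 3 2 4 1 / 2 3 1 4 / 4 1 2 3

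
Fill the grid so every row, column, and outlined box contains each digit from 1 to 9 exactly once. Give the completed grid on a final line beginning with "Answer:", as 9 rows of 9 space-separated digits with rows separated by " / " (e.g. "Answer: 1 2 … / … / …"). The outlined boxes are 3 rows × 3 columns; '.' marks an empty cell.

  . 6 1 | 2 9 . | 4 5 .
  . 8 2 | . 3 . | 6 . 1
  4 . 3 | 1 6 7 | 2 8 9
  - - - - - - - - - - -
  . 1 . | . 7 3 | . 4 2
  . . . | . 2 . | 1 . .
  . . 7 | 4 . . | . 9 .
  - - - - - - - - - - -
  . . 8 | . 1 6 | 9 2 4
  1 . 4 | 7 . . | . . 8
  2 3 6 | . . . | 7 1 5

Step 1. [r2c4∈{5}] r2c4 is down to just 5, so r2c4=5.
Step 2. [r3c2∈{5}] r3c2's peers cover all but 5, so r3c2=5.
Step 3. [r7c1∈{5,7}] across row 7, 5 lands solely at r7c1, so r7c1=5.
Step 4. [r1c9∈{3,7}] across row 1, 3 lands solely at r1c9. So r1c9=3.
Step 5. [r6c9∈{6}] only 6 remains possible at r6c9. So r6c9=6.
Step 6. [r1c6∈{8}] only 8 remains possible at r1c6 ⇒ r1c6=8.
Step 7. [r2c1∈{7,9}] row 2 places 9 nowhere but r2c1. So r2c1=9.
Step 8. [r9c5∈{4,8}] in col 5, 4 fits only at r9c5 ⇒ r9c5=4.
Step 9. [r6c5∈{5,8}] 8 has one home in col 5: r6c5 ⇒ r6c5=8.
Step 10. [r5c1∈{3,6,8}] in row 5, 8 fits only at r5c1 ⇒ r5c1=8.
Step 11. [r9c6∈{9}] r9c6's peers cover all but 9. So r9c6=9.
Step 12. [r5c6∈{5}] nothing but 5 survives at r5c6 ⇒ r5c6=5.
Step 13. [r5c3∈{9}] only 9 remains possible at r5c3, so r5c3=9.
Step 14. [r5c8∈{3,7}] row 5 places 3 nowhere but r5c8, so r5c8=3.
Step 15. [r4c7∈{5,8}] row 4 places 8 nowhere but r4c7. So r4c7=8.
Step 16. [r4c1∈{6}] r4c1 has the single candidate 6. So r4c1=6.
Step 17. [r6c6∈{1}] only 1 remains possible at r6c6. So r6c6=1.
Step 18. [r8c8∈{6}] nothing but 6 survives at r8c8. So r8c8=6.
Step 19. [r2c8∈{7}] only 7 remains possible at r2c8, so r2c8=7.
Step 20. [r6c2∈{2}] r6c2 is down to just 2, so r6c2=2.
Step 21. [r8c5∈{5}] r8c5's peers cover all but 5. So r8c5=5.
Step 22. [r4c4∈{9}] only 9 remains possible at r4c4, so r4c4=9.
Step 23. [r8c7∈{3}] nothing but 3 survives at r8c7 ⇒ r8c7=3.
Step 24. [r9c4∈{8}] r9c4 has the single candidate 8. So r9c4=8.
Step 25. [r5c9∈{7}] only 7 remains possible at r5c9. So r5c9=7.
Step 26. [r8c2∈{9}] only 9 remains possible at r8c2. So r8c2=9.
Step 27. [r8c6∈{2}] r8c6 has the single candidate 2 ⇒ r8c6=2.
Step 28. [r1c1∈{7}] only 7 remains possible at r1c1. So r1c1=7.
Step 29. [r6c1∈{3}] r6c1 is down to just 3, so r6c1=3.
Step 30. [r7c4∈{3}] r7c4 has the single candidate 3 ⇒ r7c4=3.
Step 31. [r7c2∈{7}] only 7 remains possible at r7c2 ⇒ r7c2=7.
Step 32. [r4c3∈{5}] r4c3 has the single candidate 5. So r4c3=5.
Step 33. [r2c6∈{4}] nothing but 4 survives at r2c6, so r2c6=4.
Step 34. [r5c2∈{4}] r5c2 is down to just 4. So r5c2=4.
Step 35. [r6c7∈{5}] r6c7 is down to just 5. So r6c7=5.
Step 36. [r5c4∈{6}] r5c4 is down to just 6. So r5c4=6.

Answer: 7 6 1 2 9 8 4 5 3 / 9 8 2 5 3 4 6 7 1 / 4 5 3 1 6 7 2 8 9 / 6 1 5 9 7 3 8 4 2 / 8 4 9 6 2 5 1 3 7 / 3 2 7 4 8 1 5 9 6 / 5 7 8 3 1 6 9 2 4 / 1 9 4 7 5 2 3 6 8 / 2 3 6 8 4 9 7 1 5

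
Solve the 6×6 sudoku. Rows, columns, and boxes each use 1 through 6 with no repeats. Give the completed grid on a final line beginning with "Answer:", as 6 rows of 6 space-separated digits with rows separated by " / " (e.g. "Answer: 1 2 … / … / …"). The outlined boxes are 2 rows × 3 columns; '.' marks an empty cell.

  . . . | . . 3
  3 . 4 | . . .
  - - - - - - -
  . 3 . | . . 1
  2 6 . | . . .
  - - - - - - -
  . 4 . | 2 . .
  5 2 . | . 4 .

Step 1. [r1c4∈{1,4,5,6}] 4 has one home in row 1: r1c4. So r1c4=4.
Step 2. [r6c6∈{6}] nothing but 6 survives at r6c6 ⇒ r6c6=6.
Step 3. [r1c3∈{1,2,5,6}] col 3 places 2 nowhere but r1c3, so r1c3=2.
Step 4. [r1c1∈{1,6}] across box 1, 6 lands solely at r1c1, so r1c1=6.
Step 5. [r4c3∈{1,5}] in row 4, 1 fits only at r4c3 ⇒ r4c3=1.
Step 6. [r6c4∈{1,3}] row 6 places 1 nowhere but r6c4. So r6c4=1.
Step 7. [r3c5∈{2,5,6}] row 3 places 2 nowhere but r3c5. So r3c5=2.
Step 8. [r5c5∈{3,5}] box 6 places 3 nowhere but r5c5 ⇒ r5c5=3.
Step 9. [r4c5∈{5}] r4c5 has the single candidate 5 ⇒ r4c5=5.
Step 10. [r2c4∈{5,6}] r2c4 is the only open cell in col 4 admitting 5, so r2c4=5.
Step 11. [r1c5∈{1}] r1c5's peers cover all but 1, so r1c5=1.
Step 12. [r4c6∈{4}] only 4 remains possible at r4c6. So r4c6=4.
Step 13. [r5c3∈{6}] only 6 remains possible at r5c3. So r5c3=6.
Step 14. [r2c5∈{6}] r2c5 has the single candidate 6, so r2c5=6.
Step 15. [r5c1∈{1}] nothing but 1 survives at r5c1, so r5c1=1.
Step 16. [r4c4∈{3}] r4c4 is down to just 3 ⇒ r4c4=3.
Step 17. [r3c3∈{5}] r3c3 has the single candidate 5. So r3c3=5.
Step 18. [r6c3∈{3}] nothing but 3 survives at r6c3. So r6c3=3.
Step 19. [r2c2∈{1}] r2c2 has the single candidate 1 ⇒ r2c2=1.
Step 20. [r5c6∈{5}] only 5 remains possible at r5c6, so r5c6=5.
Step 21. [r3c4∈{6}] r3c4 is down to just 6 ⇒ r3c4=6.
Step 22. [r2c6∈{2}] r2c6 has the single candidate 2 ⇒ r2c6=2.
Step 23. [r1c2∈{5}] nothing but 5 survives at r1c2, so r1c2=5.
Step 24. [r3c1∈{4}] r3c1 has the single candidate 4 ⇒ r3c1=4.

Answer: 6 5 2 4 1 3 / 3 1 4 5 6 2 / 4 3 5 6 2 1 / 2 6 1 3 5 4 / 1 4 6 2 3 5 / 5 2 3 1 4 6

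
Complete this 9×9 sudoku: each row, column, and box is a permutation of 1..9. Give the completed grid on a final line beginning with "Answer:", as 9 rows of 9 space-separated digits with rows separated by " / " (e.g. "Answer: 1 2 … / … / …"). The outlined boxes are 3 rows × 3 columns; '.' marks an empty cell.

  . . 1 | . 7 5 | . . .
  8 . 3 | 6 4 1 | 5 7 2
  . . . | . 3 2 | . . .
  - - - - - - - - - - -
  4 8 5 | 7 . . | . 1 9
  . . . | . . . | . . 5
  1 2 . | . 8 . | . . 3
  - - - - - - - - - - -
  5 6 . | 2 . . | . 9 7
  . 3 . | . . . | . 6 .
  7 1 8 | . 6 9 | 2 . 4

Step 1. [r6c8∈{4}] r6c8 is down to just 4. So r6c8=4.
Step 2. [r3c8∈{8}] r3c8 has the single candidate 8. So r3c8=8.
Step 3. [r5c5∈{1,2,9}] 9 has one home in col 5: r5c5, so r5c5=9.
Step 4. [r8c9∈{1,8}] r8c9 is the only open cell in col 9 admitting 8. So r8c9=8.
Step 5. [r4c7∈{6}] r4c7's peers cover all but 6 ⇒ r4c7=6.
Step 6. [r3c4∈{9}] nothing but 9 survives at r3c4. So r3c4=9.
Step 7. [r5c2∈{7}] r5c2 is down to just 7, so r5c2=7.
Step 8. [r8c7∈{1}] r8c7 has the single candidate 1 ⇒ r8c7=1.
Step 9. [r3c1∈{6}] only 6 remains possible at r3c1 ⇒ r3c1=6.
Step 10. [r1c7∈{3,4,9}] r1c7 is the only open cell in col 7 admitting 9, so r1c7=9.
Step 11. [r4c6∈{3}] r4c6's peers cover all but 3. So r4c6=3.
Step 12. [r8c3∈{2,4,9}] r8c3 is the only open cell in col 3 admitting 2 ⇒ r8c3=2.
Step 13. [r3c7∈{4}] only 4 remains possible at r3c7. So r3c7=4.
Step 14. [r8c5∈{5}] nothing but 5 survives at r8c5, so r8c5=5.
Step 15. [r8c4∈{4}] only 4 remains possible at r8c4, so r8c4=4.
Step 16. [r5c3∈{6}] r5c3 is down to just 6, so r5c3=6.
Step 17. [r7c7∈{3}] nothing but 3 survives at r7c7. So r7c7=3.
Step 18. [r5c1∈{3}] only 3 remains possible at r5c1, so r5c1=3.
Step 19. [r6c6∈{6}] r6c6 is down to just 6. So r6c6=6.
Step 20. [r6c7∈{7}] r6c7 has the single candidate 7 ⇒ r6c7=7.
Step 21. [r4c5∈{2}] r4c5's peers cover all but 2. So r4c5=2.
Step 22. [r1c8∈{3}] r1c8 has the single candidate 3, so r1c8=3.
Step 23. [r5c4∈{1}] r5c4 has the single candidate 1, so r5c4=1.
Step 24. [r6c4∈{5}] only 5 remains possible at r6c4, so r6c4=5.
Step 25. [r8c1∈{9}] only 9 remains possible at r8c1, so r8c1=9.
Step 26. [r7c3∈{4}] r7c3 has the single candidate 4 ⇒ r7c3=4.
Step 27. [r9c4∈{3}] r9c4's peers cover all but 3. So r9c4=3.
Step 28. [r5c8∈{2}] r5c8 is down to just 2 ⇒ r5c8=2.
Step 29. [r1c4∈{8}] r1c4's peers cover all but 8, so r1c4=8.
Step 30. [r5c7∈{8}] only 8 remains possible at r5c7, so r5c7=8.
Step 31. [r5c6∈{4}] r5c6 is down to just 4. So r5c6=4.
Step 32. [r7c5∈{1}] nothing but 1 survives at r7c5 ⇒ r7c5=1.
Step 33. [r9c8∈{5}] r9c8 is down to just 5. So r9c8=5.
Step 34. [r1c1∈{2}] nothing but 2 survives at r1c1. So r1c1=2.
Step 35. [r3c3∈{7}] nothing but 7 survives at r3c3 ⇒ r3c3=7.
Step 36. [r7c6∈{8}] r7c6's peers cover all but 8 ⇒ r7c6=8.
Step 37. [r8c6∈{7}] nothing but 7 survives at r8c6. So r8c6=7.
Step 38. [r3c2∈{5}] only 5 remains possible at r3c2 ⇒ r3c2=5.
Step 39. [r3c9∈{1}] only 1 remains possible at r3c9, so r3c9=1.
Step 40. [r1c9∈{6}] r1c9 is down to just 6, so r1c9=6.
Step 41. [r2c2∈{9}] only 9 remains possible at r2c2 ⇒ r2c2=9.
Step 42. [r1c2∈{4}] nothing but 4 survives at r1c2. So r1c2=4.
Step 43. [r6c3∈{9}] r6c3 has the single candidate 9 ⇒ r6c3=9.

Answer: 2 4 1 8 7 5 9 3 6 / 8 9 3 6 4 1 5 7 2 / 6 5 7 9 3 2 4 8 1 / 4 8 5 7 2 3 6 1 9 / 3 7 6 1 9 4 8 2 5 / 1 2 9 5 8 6 7 4 3 / 5 6 4 2 1 8 3 9 7 / 9 3 2 4 5 7 1 6 8 / 7 1 8 3 6 9 2 5 4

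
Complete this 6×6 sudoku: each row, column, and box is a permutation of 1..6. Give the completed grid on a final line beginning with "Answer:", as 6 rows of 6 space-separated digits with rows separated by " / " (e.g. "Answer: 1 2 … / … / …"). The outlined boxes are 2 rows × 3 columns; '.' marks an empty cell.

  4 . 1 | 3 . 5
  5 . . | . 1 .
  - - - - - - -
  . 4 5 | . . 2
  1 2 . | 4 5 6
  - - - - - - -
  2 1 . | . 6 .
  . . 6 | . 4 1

Step 1. [r4c3∈{3}] nothing but 3 survives at r4c3 ⇒ r4c3=3.
Step 2. [r6c4∈{2,5}] row 6 places 2 nowhere but r6c4. So r6c4=2.
Step 3. [r2c2∈{3,6}] r2c2 is the only open cell in row 2 admitting 3. So r2c2=3.
Step 4. [r1c2∈{6}] nothing but 6 survives at r1c2 ⇒ r1c2=6.
Step 5. [r3c4∈{1}] r3c4 has the single candidate 1. So r3c4=1.
Step 6. [r6c2∈{5}] only 5 remains possible at r6c2, so r6c2=5.
Step 7. [r5c3∈{4}] only 4 remains possible at r5c3 ⇒ r5c3=4.
Step 8. [r2c4∈{6}] r2c4 is down to just 6. So r2c4=6.
Step 9. [r1c5∈{2}] only 2 remains possible at r1c5 ⇒ r1c5=2.
Step 10. [r6c1∈{3}] r6c1 has the single candidate 3 ⇒ r6c1=3.
Step 11. [r3c1∈{6}] r3c1 is down to just 6 ⇒ r3c1=6.
Step 12. [r2c6∈{4}] nothing but 4 survives at r2c6. So r2c6=4.
Step 13. [r3c5∈{3}] r3c5 is down to just 3 ⇒ r3c5=3.
Step 14. [r5c4∈{5}] nothing but 5 survives at r5c4, so r5c4=5.
Step 15. [r2c3∈{2}] only 2 remains possible at r2c3, so r2c3=2.
Step 16. [r5c6∈{3}] nothing but 3 survives at r5c6 ⇒ r5c6=3.

Answer: 4 6 1 3 2 5 / 5 3 2 6 1 4 / 6 4 5 1 3 2 / 1 2 3 4 5 6 / 2 1 4 5 6 3 / 3 5 6 2 4 1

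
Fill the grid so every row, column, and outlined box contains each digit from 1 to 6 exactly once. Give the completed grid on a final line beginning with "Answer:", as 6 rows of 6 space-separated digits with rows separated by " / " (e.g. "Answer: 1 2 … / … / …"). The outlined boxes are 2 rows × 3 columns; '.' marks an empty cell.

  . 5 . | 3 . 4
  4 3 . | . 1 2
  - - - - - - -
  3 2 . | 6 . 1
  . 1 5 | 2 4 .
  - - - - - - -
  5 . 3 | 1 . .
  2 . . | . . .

Step 1. [r6c6∈{3,5,6}] 5 has one home in col 6: r6c6 ⇒ r6c6=5.
Step 2. [r1c5∈{6}] nothing but 6 survives at r1c5 ⇒ r1c5=6.
Step 3. [r6c3∈{1,4,6}] row 6 places 1 nowhere but r6c3, so r6c3=1.
Step 4. [r6c2∈{4,6}] in row 6, 6 fits only at r6c2 ⇒ r6c2=6.
Step 5. [r2c4∈{5}] r2c4 is down to just 5. So r2c4=5.
Step 6. [r6c5∈{3}] r6c5 has the single candidate 3 ⇒ r6c5=3.
Step 7. [r5c2∈{4}] r5c2 has the single candidate 4 ⇒ r5c2=4.
Step 8. [r3c5∈{5}] r3c5 has the single candidate 5, so r3c5=5.
Step 9. [r1c1∈{1}] r1c1 has the single candidate 1, so r1c1=1.
Step 10. [r3c3∈{4}] r3c3's peers cover all but 4. So r3c3=4.
Step 11. [r6c4∈{4}] only 4 remains possible at r6c4, so r6c4=4.
Step 12. [r2c3∈{6}] nothing but 6 survives at r2c3. So r2c3=6.
Step 13. [r4c1∈{6}] r4c1 is down to just 6. So r4c1=6.
Step 14. [r1c3∈{2}] nothing but 2 survives at r1c3 ⇒ r1c3=2.
Step 15. [r5c5∈{2}] nothing but 2 survives at r5c5 ⇒ r5c5=2.
Step 16. [r4c6∈{3}] r4c6 is down to just 3 ⇒ r4c6=3.
Step 17. [r5c6∈{6}] nothing but 6 survives at r5c6, so r5c6=6.

Answer: 1 5 2 3 6 4 / 4 3 6 5 1 2 / 3 2 4 6 5 1 / 6 1 5 2 4 3 / 5 4 3 1 2 6 / 2 6 1 4 3 5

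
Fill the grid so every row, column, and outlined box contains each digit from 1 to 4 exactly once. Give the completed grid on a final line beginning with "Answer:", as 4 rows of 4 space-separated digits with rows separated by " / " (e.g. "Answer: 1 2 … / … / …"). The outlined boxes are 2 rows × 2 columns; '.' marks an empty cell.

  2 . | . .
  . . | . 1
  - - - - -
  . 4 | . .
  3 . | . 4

Step 1. [r1c4∈{3}] nothing but 3 survives at r1c4 ⇒ r1c4=3.
Step 2. [r2c3∈{2,4}] r2c3 is the only open cell in row 2 admitting 2, so r2c3=2.
Step 3. [r3c1∈{1}] nothing but 1 survives at r3c1 ⇒ r3c1=1.
Step 4. [r2c2∈{3}] r2c2 is down to just 3, so r2c2=3.
Step 5. [r4c3∈{1}] r4c3's peers cover all but 1 ⇒ r4c3=1.
Step 6. [r1c2∈{1}] only 1 remains possible at r1c2. So r1c2=1.
Step 7. [r4c2∈{2}] r4c2's peers cover all but 2, so r4c2=2.
Step 8. [r3c4∈{2}] r3c4's peers cover all but 2, so r3c4=2.
Step 9. [r3c3∈{3}] only 3 remains possible at r3c3 ⇒ r3c3=3.
Step 10. [r2c1∈{4}] nothing but 4 survives at r2c1. So r2c1=4.
Step 11. [r1c3∈{4}] only 4 remains possible at r1c3. So r1c3=4.

Answer: 2 1 4 3 / 4 3 2 1 / 1 4 3 2 / 3 2 1 4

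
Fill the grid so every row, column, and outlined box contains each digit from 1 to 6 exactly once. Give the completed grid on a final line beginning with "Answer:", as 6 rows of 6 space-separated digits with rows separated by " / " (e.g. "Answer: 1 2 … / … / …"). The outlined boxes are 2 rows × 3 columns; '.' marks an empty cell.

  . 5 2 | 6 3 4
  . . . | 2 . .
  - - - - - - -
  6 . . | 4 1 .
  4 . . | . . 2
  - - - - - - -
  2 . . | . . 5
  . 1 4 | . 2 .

Step 1. [r4c2∈{3}] nothing but 3 survives at r4c2, so r4c2=3.
Step 2. [r6c4∈{3}] nothing but 3 survives at r6c4. So r6c4=3.
Step 3. [r5c2∈{6}] nothing but 6 survives at r5c2. So r5c2=6.
Step 4. [r4c3∈{1,5}] r4c3 is the only open cell in row 4 admitting 1, so r4c3=1.
Step 5. [r2c1∈{1,3}] 3 has one home in col 1: r2c1 ⇒ r2c1=3.
Step 6. [r4c5∈{5,6}] row 4 places 6 nowhere but r4c5 ⇒ r4c5=6.
Step 7. [r3c6∈{3}] only 3 remains possible at r3c6. So r3c6=3.
Step 8. [r5c3∈{3}] nothing but 3 survives at r5c3, so r5c3=3.
Step 9. [r4c4∈{5}] nothing but 5 survives at r4c4 ⇒ r4c4=5.
Step 10. [r1c1∈{1}] r1c1 is down to just 1. So r1c1=1.
Step 11. [r2c2∈{4}] nothing but 4 survives at r2c2 ⇒ r2c2=4.
Step 12. [r3c2∈{2}] r3c2's peers cover all but 2. So r3c2=2.
Step 13. [r3c3∈{5}] nothing but 5 survives at r3c3 ⇒ r3c3=5.
Step 14. [r2c6∈{1}] only 1 remains possible at r2c6. So r2c6=1.
Step 15. [r2c3∈{6}] only 6 remains possible at r2c3. So r2c3=6.
Step 16. [r2c5∈{5}] only 5 remains possible at r2c5. So r2c5=5.
Step 17. [r6c6∈{6}] r6c6 is down to just 6 ⇒ r6c6=6.
Step 18. [r6c1∈{5}] r6c1 is down to just 5. So r6c1=5.
Step 19. [r5c4∈{1}] r5c4's peers cover all but 1, so r5c4=1.
Step 20. [r5c5∈{4}] r5c5 is down to just 4, so r5c5=4.

Answer: 1 5 2 6 3 4 / 3 4 6 2 5 1 / 6 2 5 4 1 3 / 4 3 1 5 6 2 / 2 6 3 1 4 5 / 5 1 4 3 2 6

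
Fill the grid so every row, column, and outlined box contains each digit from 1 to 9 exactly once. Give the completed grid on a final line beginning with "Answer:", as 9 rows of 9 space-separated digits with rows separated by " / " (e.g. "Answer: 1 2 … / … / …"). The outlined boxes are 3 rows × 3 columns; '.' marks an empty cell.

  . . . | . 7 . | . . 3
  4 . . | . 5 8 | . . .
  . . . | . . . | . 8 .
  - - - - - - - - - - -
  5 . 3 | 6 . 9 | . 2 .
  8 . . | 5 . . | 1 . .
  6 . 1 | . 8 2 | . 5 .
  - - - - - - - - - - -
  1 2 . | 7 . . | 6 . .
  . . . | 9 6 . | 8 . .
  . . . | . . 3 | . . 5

Step 1. [r7c5∈{4}] only 4 remains possible at r7c5 ⇒ r7c5=4.
Step 2. [r7c9∈{9}] r7c9's peers cover all but 9 ⇒ r7c9=9.
Step 3. [r3c5∈{1,2,3,9}] col 5 places 9 nowhere but r3c5. So r3c5=9.
Step 4. [r8c9∈{1,2,4,7}] 2 has one home in row 8: r8c9 ⇒ r8c9=2.
Step 5. [r5c3∈{2,4,7,9}] r5c3 is the only open cell in row 5 admitting 2 ⇒ r5c3=2.
Step 6. [r6c7∈{3,4,7,9}] across col 7, 3 lands solely at r6c7, so r6c7=3.
Step 7. [r6c2∈{4,7,9}] r6c2 is the only open cell in row 6 admitting 9, so r6c2=9.
Step 8. [r6c9∈{4,7}] r6c9 is the only open cell in row 6 admitting 7. So r6c9=7.
Step 9. [r4c7∈{4}] r4c7 is down to just 4, so r4c7=4.
Step 10. [r9c7∈{7}] r9c7 has the single candidate 7, so r9c7=7.
Step 11. [r3c9∈{1,4,6}] col 9 places 4 nowhere but r3c9. So r3c9=4.
Step 12. [r2c9∈{1,6}] across col 9, 1 lands solely at r2c9 ⇒ r2c9=1.
Step 13. [r2c8∈{6,7,9}] across col 8, 7 lands solely at r2c8, so r2c8=7.
Step 14. [r1c8∈{6,9}] 6 has one home in box 3: r1c8 ⇒ r1c8=6.
Step 15. [r5c2∈{4,7}] 4 has one home in box 4: r5c2 ⇒ r5c2=4.
Step 16. [r9c4∈{1,2,8}] col 4 places 8 nowhere but r9c4, so r9c4=8.
Step 17. [r1c2∈{1,5,8}] col 2 places 8 nowhere but r1c2. So r1c2=8.
Step 18. [r3c2∈{1,3,5,6,7}] across col 2, 1 lands solely at r3c2 ⇒ r3c2=1.
Step 19. [r8c2∈{3,5,7}] in col 2, 5 fits only at r8c2 ⇒ r8c2=5.
Step 20. [r1c4∈{1,2,4}] r1c4 is the only open cell in col 4 admitting 1 ⇒ r1c4=1.
Step 21. [r8c1∈{3,7}] box 7 places 3 nowhere but r8c1 ⇒ r8c1=3.
Step 22. [r3c1∈{2,7}] col 1 places 7 nowhere but r3c1. So r3c1=7.
Step 23. [r9c2∈{6}] r9c2 is down to just 6 ⇒ r9c2=6.
Step 24. [r2c3∈{6,9}] across row 2, 6 lands solely at r2c3, so r2c3=6.
Step 25. [r3c4∈{2,3}] across row 3, 3 lands solely at r3c4. So r3c4=3.
Step 26. [r3c7∈{2,5}] 2 has one home in row 3: r3c7 ⇒ r3c7=2.
Step 27. [r1c7∈{5,9}] in col 7, 5 fits only at r1c7 ⇒ r1c7=5.
Step 28. [r8c6∈{1}] r8c6 is down to just 1. So r8c6=1.
Step 29. [r9c1∈{9}] r9c1's peers cover all but 9, so r9c1=9.
Step 30. [r9c3∈{4}] r9c3 is down to just 4. So r9c3=4.
Step 31. [r7c6∈{5}] only 5 remains possible at r7c6. So r7c6=5.
Step 32. [r3c3∈{5}] r3c3 is down to just 5 ⇒ r3c3=5.
Step 33. [r2c4∈{2}] r2c4's peers cover all but 2, so r2c4=2.
Step 34. [r5c5∈{3}] nothing but 3 survives at r5c5. So r5c5=3.
Step 35. [r4c2∈{7}] nothing but 7 survives at r4c2 ⇒ r4c2=7.
Step 36. [r3c6∈{6}] only 6 remains possible at r3c6, so r3c6=6.
Step 37. [r5c6∈{7}] r5c6 is down to just 7, so r5c6=7.
Step 38. [r4c5∈{1}] r4c5 is down to just 1. So r4c5=1.
Step 39. [r1c1∈{2}] r1c1's peers cover all but 2, so r1c1=2.
Step 40. [r4c9∈{8}] r4c9 is down to just 8, so r4c9=8.
Step 41. [r7c3∈{8}] r7c3's peers cover all but 8, so r7c3=8.
Step 42. [r2c2∈{3}] r2c2's peers cover all but 3 ⇒ r2c2=3.
Step 43. [r8c3∈{7}] only 7 remains possible at r8c3, so r8c3=7.
Step 44. [r2c7∈{9}] r2c7's peers cover all but 9 ⇒ r2c7=9.
Step 45. [r8c8∈{4}] nothing but 4 survives at r8c8. So r8c8=4.
Step 46. [r7c8∈{3}] nothing but 3 survives at r7c8, so r7c8=3.
Step 47. [r5c9∈{6}] only 6 remains possible at r5c9, so r5c9=6.
Step 48. [r1c3∈{9}] r1c3 is down to just 9. So r1c3=9.
Step 49. [r9c8∈{1}] only 1 remains possible at r9c8, so r9c8=1.
Step 50. [r6c4∈{4}] r6c4 has the single candidate 4, so r6c4=4.
Step 51. [r5c8∈{9}] nothing but 9 survives at r5c8, so r5c8=9.
Step 52. [r9c5∈{2}] r9c5's peers cover all but 2. So r9c5=2.
Step 53. [r1c6∈{4}] only 4 remains possible at r1c6. So r1c6=4.

Answer: 2 8 9 1 7 4 5 6 3 / 4 3 6 2 5 8 9 7 1 / 7 1 5 3 9 6 2 8 4 / 5 7 3 6 1 9 4 2 8 / 8 4 2 5 3 7 1 9 6 / 6 9 1 4 8 2 3 5 7 / 1 2 8 7 4 5 6 3 9 / 3 5 7 9 6 1 8 4 2 / 9 6 4 8 2 3 7 1 5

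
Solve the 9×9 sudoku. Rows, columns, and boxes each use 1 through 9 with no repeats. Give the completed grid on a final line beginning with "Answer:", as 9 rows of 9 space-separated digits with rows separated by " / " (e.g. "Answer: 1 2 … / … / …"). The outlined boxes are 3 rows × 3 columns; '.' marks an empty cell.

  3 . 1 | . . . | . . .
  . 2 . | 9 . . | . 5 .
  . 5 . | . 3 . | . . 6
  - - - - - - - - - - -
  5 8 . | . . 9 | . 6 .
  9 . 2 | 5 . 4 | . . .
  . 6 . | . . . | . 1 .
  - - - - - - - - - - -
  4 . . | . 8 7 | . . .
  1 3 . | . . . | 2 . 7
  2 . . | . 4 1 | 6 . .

Step 1. [r6c1∈{7}] r6c1 has the single candidate 7 ⇒ r6c1=7.
Step 2. [r1c2∈{4,7,9}] col 2 places 4 nowhere but r1c2. So r1c2=4.
Step 3. [r6c6∈{2,3,8}] r6c6 is the only open cell in col 6 admitting 3, so r6c6=3.
Step 4. [r3c1∈{8}] r3c1 has the single candidate 8, so r3c1=8.
Step 5. [r7c2∈{9}] r7c2 has the single candidate 9 ⇒ r7c2=9.
Step 6. [r7c4∈{2,3,6}] r7c4 is the only open cell in row 7 admitting 2 ⇒ r7c4=2.
Step 7. [r5c5∈{1,6,7}] across row 5, 6 lands solely at r5c5 ⇒ r5c5=6.
Step 8. [r7c8∈{3}] r7c8's peers cover all but 3. So r7c8=3.
Step 9. [r3c4∈{1,4,7}] 4 has one home in col 4: r3c4 ⇒ r3c4=4.
Step 10. [r3c7∈{1,7,9}] across row 3, 1 lands solely at r3c7, so r3c7=1.
Step 11. [r7c7∈{5}] r7c7 is down to just 5 ⇒ r7c7=5.
Step 12. [r6c9∈{2,4,5,8,9}] across row 6, 5 lands solely at r6c9, so r6c9=5.
Step 13. [r4c9∈{2,3,4}] across box 6, 2 lands solely at r4c9 ⇒ r4c9=2.
Step 14. [r6c7∈{4,8,9}] 9 has one home in row 6: r6c7 ⇒ r6c7=9.
Step 15. [r4c7∈{3,4,7}] across box 6, 4 lands solely at r4c7, so r4c7=4.
Step 16. [r3c6∈{2}] r3c6 has the single candidate 2, so r3c6=2.
Step 17. [r1c8∈{2,7,8,9}] row 1 places 2 nowhere but r1c8, so r1c8=2.
Step 18. [r9c3∈{5,7,8}] 5 has one home in row 9: r9c3, so r9c3=5.
Step 19. [r8c4∈{6}] nothing but 6 survives at r8c4. So r8c4=6.
Step 20. [r1c6∈{5,6,8}] in row 1, 6 fits only at r1c6. So r1c6=6.
Step 21. [r1c9∈{8,9}] r1c9 is the only open cell in row 1 admitting 9 ⇒ r1c9=9.
Step 22. [r3c8∈{7}] only 7 remains possible at r3c8 ⇒ r3c8=7.
Step 23. [r1c7∈{8}] r1c7's peers cover all but 8. So r1c7=8.
Step 24. [r9c9∈{8}] r9c9 is down to just 8, so r9c9=8.
Step 25. [r1c4∈{7}] nothing but 7 survives at r1c4. So r1c4=7.
Step 26. [r8c5∈{5,9}] r8c5 is the only open cell in col 5 admitting 9. So r8c5=9.
Step 27. [r2c7∈{3}] only 3 remains possible at r2c7. So r2c7=3.
Step 28. [r2c1∈{6}] nothing but 6 survives at r2c1 ⇒ r2c1=6.
Step 29. [r2c5∈{1}] r2c5 is down to just 1, so r2c5=1.
Step 30. [r4c3∈{3}] r4c3's peers cover all but 3, so r4c3=3.
Step 31. [r9c4∈{3}] r9c4 is down to just 3 ⇒ r9c4=3.
Step 32. [r6c4∈{8}] r6c4's peers cover all but 8. So r6c4=8.
Step 33. [r9c2∈{7}] only 7 remains possible at r9c2 ⇒ r9c2=7.
Step 34. [r6c3∈{4}] only 4 remains possible at r6c3. So r6c3=4.
Step 35. [r3c3∈{9}] r3c3 is down to just 9 ⇒ r3c3=9.
Step 36. [r8c6∈{5}] r8c6 is down to just 5. So r8c6=5.
Step 37. [r4c4∈{1}] r4c4's peers cover all but 1. So r4c4=1.
Step 38. [r2c3∈{7}] r2c3's peers cover all but 7. So r2c3=7.
Step 39. [r7c3∈{6}] r7c3 is down to just 6, so r7c3=6.
Step 40. [r4c5∈{7}] r4c5's peers cover all but 7 ⇒ r4c5=7.
Step 41. [r5c7∈{7}] nothing but 7 survives at r5c7 ⇒ r5c7=7.
Step 42. [r5c2∈{1}] r5c2 has the single candidate 1 ⇒ r5c2=1.
Step 43. [r7c9∈{1}] r7c9's peers cover all but 1. So r7c9=1.
Step 44. [r8c3∈{8}] nothing but 8 survives at r8c3 ⇒ r8c3=8.
Step 45. [r9c8∈{9}] r9c8's peers cover all but 9. So r9c8=9.
Step 46. [r6c5∈{2}] r6c5's peers cover all but 2 ⇒ r6c5=2.
Step 47. [r2c6∈{8}] nothing but 8 survives at r2c6. So r2c6=8.
Step 48. [r1c5∈{5}] r1c5 has the single candidate 5 ⇒ r1c5=5.
Step 49. [r5c9∈{3}] r5c9 is down to just 3. So r5c9=3.
Step 50. [r2c9∈{4}] only 4 remains possible at r2c9. So r2c9=4.
Step 51. [r5c8∈{8}] only 8 remains possible at r5c8. So r5c8=8.
Step 52. [r8c8∈{4}] nothing but 4 survives at r8c8. So r8c8=4.

Answer: 3 4 1 7 5 6 8 2 9 / 6 2 7 9 1 8 3 5 4 / 8 5 9 4 3 2 1 7 6 / 5 8 3 1 7 9 4 6 2 / 9 1 2 5 6 4 7 8 3 / 7 6 4 8 2 3 9 1 5 / 4 9 6 2 8 7 5 3 1 / 1 3 8 6 9 5 2 4 7 / 2 7 5 3 4 1 6 9 8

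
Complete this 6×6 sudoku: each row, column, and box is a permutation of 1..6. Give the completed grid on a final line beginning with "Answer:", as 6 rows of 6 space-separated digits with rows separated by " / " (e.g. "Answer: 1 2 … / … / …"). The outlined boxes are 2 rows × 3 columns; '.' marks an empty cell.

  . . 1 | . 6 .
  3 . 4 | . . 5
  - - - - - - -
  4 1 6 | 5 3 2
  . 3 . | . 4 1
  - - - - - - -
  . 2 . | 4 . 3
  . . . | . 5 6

Step 1. [r6c4∈{1,2}] row 6 places 2 nowhere but r6c4. So r6c4=2.
Step 2. [r5c1∈{1,5,6}] r5c1 is the only open cell in row 5 admitting 6 ⇒ r5c1=6.
Step 3. [r4c3∈{2,5}] in col 3, 2 fits only at r4c3 ⇒ r4c3=2.
Step 4. [r1c2∈{5}] nothing but 5 survives at r1c2 ⇒ r1c2=5.
Step 5. [r2c4∈{1}] r2c4 is down to just 1. So r2c4=1.
Step 6. [r6c3∈{3}] r6c3 has the single candidate 3, so r6c3=3.
Step 7. [r6c2∈{4}] only 4 remains possible at r6c2, so r6c2=4.
Step 8. [r4c4∈{6}] r4c4 is down to just 6, so r4c4=6.
Step 9. [r5c5∈{1}] r5c5 has the single candidate 1. So r5c5=1.
Step 10. [r1c1∈{2}] r1c1 has the single candidate 2 ⇒ r1c1=2.
Step 11. [r6c1∈{1}] r6c1's peers cover all but 1 ⇒ r6c1=1.
Step 12. [r2c2∈{6}] nothing but 6 survives at r2c2. So r2c2=6.
Step 13. [r4c1∈{5}] nothing but 5 survives at r4c1, so r4c1=5.
Step 14. [r1c4∈{3}] r1c4 is down to just 3, so r1c4=3.
Step 15. [r1c6∈{4}] r1c6's peers cover all but 4 ⇒ r1c6=4.
Step 16. [r5c3∈{5}] r5c3 is down to just 5, so r5c3=5.
Step 17. [r2c5∈{2}] r2c5's peers cover all but 2, so r2c5=2.

Answer: 2 5 1 3 6 4 / 3 6 4 1 2 5 / 4 1 6 5 3 2 / 5 3 2 6 4 1 / 6 2 5 4 1 3 / 1 4 3 2 5 6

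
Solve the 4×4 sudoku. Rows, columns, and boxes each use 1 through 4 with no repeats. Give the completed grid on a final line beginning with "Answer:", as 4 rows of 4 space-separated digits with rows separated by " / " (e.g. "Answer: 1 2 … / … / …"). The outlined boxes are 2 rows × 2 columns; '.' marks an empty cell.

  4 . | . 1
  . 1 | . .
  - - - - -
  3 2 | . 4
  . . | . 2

Step 1. [r4c3∈{1,3}] 3 has one home in row 4: r4c3 ⇒ r4c3=3.
Step 2. [r1c3∈{2}] r1c3's peers cover all but 2. So r1c3=2.
Step 3. [r4c1∈{1}] r4c1 has the single candidate 1. So r4c1=1.
Step 4. [r4c2∈{4}] r4c2's peers cover all but 4. So r4c2=4.
Step 5. [r3c3∈{1}] r3c3 is down to just 1. So r3c3=1.
Step 6. [r2c1∈{2}] only 2 remains possible at r2c1 ⇒ r2c1=2.
Step 7. [r2c3∈{4}] only 4 remains possible at r2c3 ⇒ r2c3=4.
Step 8. [r1c2∈{3}] r1c2 is down to just 3, so r1c2=3.
Step 9. [r2c4∈{3}] nothing but 3 survives at r2c4, so r2c4=3.

Answer: 4 3 2 1 / 2 1 4 3 / 3 2 1 4 / 1 4 3 2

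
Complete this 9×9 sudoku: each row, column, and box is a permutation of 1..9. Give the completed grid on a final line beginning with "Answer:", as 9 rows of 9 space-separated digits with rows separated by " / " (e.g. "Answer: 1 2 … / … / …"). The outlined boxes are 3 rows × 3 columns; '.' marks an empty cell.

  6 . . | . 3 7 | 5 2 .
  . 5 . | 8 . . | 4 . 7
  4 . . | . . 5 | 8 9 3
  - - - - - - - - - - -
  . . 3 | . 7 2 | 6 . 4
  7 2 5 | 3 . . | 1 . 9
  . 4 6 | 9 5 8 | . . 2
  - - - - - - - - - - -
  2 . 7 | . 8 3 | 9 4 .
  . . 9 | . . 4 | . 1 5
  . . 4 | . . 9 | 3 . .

Step 1. [r2c6∈{1,6}] 1 has one home in col 6: r2c6. So r2c6=1.
Step 2. [r9c5∈{1,2,6}] across col 5, 1 lands solely at r9c5 ⇒ r9c5=1.
Step 3. [r9c4∈{2,5,6,7}] r9c4 is the only open cell in row 9 admitting 2, so r9c4=2.
Step 4. [r8c5∈{6}] nothing but 6 survives at r8c5 ⇒ r8c5=6.
Step 5. [r1c2∈{1,8,9}] in row 1, 9 fits only at r1c2. So r1c2=9.
Step 6. [r9c8∈{6,7,8}] row 9 places 7 nowhere but r9c8 ⇒ r9c8=7.
Step 7. [r9c9∈{6,8}] r9c9 is the only open cell in col 9 admitting 8 ⇒ r9c9=8.
Step 8. [r7c2∈{1,6}] r7c2 is the only open cell in row 7 admitting 1, so r7c2=1.
Step 9. [r4c2∈{8}] r4c2's peers cover all but 8, so r4c2=8.
Step 10. [r3c3∈{1,2}] row 3 places 1 nowhere but r3c3, so r3c3=1.
Step 11. [r2c5∈{2,9}] 9 has one home in row 2: r2c5, so r2c5=9.
Step 12. [r4c1∈{1,9}] 9 has one home in row 4: r4c1. So r4c1=9.
Step 13. [r8c2∈{3}] r8c2 has the single candidate 3. So r8c2=3.
Step 14. [r2c3∈{2}] r2c3 has the single candidate 2 ⇒ r2c3=2.
Step 15. [r9c2∈{6}] r9c2's peers cover all but 6 ⇒ r9c2=6.
Step 16. [r3c4∈{6}] only 6 remains possible at r3c4, so r3c4=6.
Step 17. [r2c1∈{3}] r2c1 has the single candidate 3 ⇒ r2c1=3.
Step 18. [r6c1∈{1}] r6c1 has the single candidate 1. So r6c1=1.
Step 19. [r4c8∈{5}] only 5 remains possible at r4c8 ⇒ r4c8=5.
Step 20. [r7c9∈{6}] only 6 remains possible at r7c9, so r7c9=6.
Step 21. [r6c7∈{7}] r6c7's peers cover all but 7 ⇒ r6c7=7.
Step 22. [r5c6∈{6}] r5c6 is down to just 6. So r5c6=6.
Step 23. [r9c1∈{5}] r9c1 has the single candidate 5 ⇒ r9c1=5.
Step 24. [r5c8∈{8}] r5c8 is down to just 8. So r5c8=8.
Step 25. [r3c2∈{7}] r3c2's peers cover all but 7, so r3c2=7.
Step 26. [r1c4∈{4}] r1c4 has the single candidate 4, so r1c4=4.
Step 27. [r3c5∈{2}] only 2 remains possible at r3c5. So r3c5=2.
Step 28. [r8c1∈{8}] nothing but 8 survives at r8c1 ⇒ r8c1=8.
Step 29. [r1c3∈{8}] r1c3's peers cover all but 8 ⇒ r1c3=8.
Step 30. [r6c8∈{3}] r6c8's peers cover all but 3. So r6c8=3.
Step 31. [r8c7∈{2}] r8c7 has the single candidate 2. So r8c7=2.
Step 32. [r8c4∈{7}] only 7 remains possible at r8c4 ⇒ r8c4=7.
Step 33. [r2c8∈{6}] r2c8's peers cover all but 6. So r2c8=6.
Step 34. [r5c5∈{4}] only 4 remains possible at r5c5. So r5c5=4.
Step 35. [r4c4∈{1}] only 1 remains possible at r4c4 ⇒ r4c4=1.
Step 36. [r1c9∈{1}] r1c9 is down to just 1, so r1c9=1.
Step 37. [r7c4∈{5}] r7c4's peers cover all but 5. So r7c4=5.

Answer: 6 9 8 4 3 7 5 2 1 / 3 5 2 8 9 1 4 6 7 / 4 7 1 6 2 5 8 9 3 / 9 8 3 1 7 2 6 5 4 / 7 2 5 3 4 6 1 8 9 / 1 4 6 9 5 8 7 3 2 / 2 1 7 5 8 3 9 4 6 / 8 3 9 7 6 4 2 1 5 / 5 6 4 2 1 9 3 7 8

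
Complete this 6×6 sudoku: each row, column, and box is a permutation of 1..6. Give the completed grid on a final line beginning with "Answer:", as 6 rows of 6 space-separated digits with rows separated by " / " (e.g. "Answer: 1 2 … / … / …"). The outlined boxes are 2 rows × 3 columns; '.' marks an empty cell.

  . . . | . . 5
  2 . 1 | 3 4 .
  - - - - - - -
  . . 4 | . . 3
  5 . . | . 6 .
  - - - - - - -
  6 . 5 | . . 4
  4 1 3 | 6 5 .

Step 1. [r5c2∈{2}] only 2 remains possible at r5c2 ⇒ r5c2=2.
Step 2. [r5c4∈{1}] r5c4's peers cover all but 1. So r5c4=1.
Step 3. [r1c4∈{2}] r1c4's peers cover all but 2. So r1c4=2.
Step 4. [r3c2∈{6}] r3c2 is down to just 6 ⇒ r3c2=6.
Step 5. [r3c5∈{1,2}] across row 3, 2 lands solely at r3c5. So r3c5=2.
Step 6. [r4c2∈{3}] only 3 remains possible at r4c2 ⇒ r4c2=3.
Step 7. [r2c2∈{5}] nothing but 5 survives at r2c2, so r2c2=5.
Step 8. [r6c6∈{2}] r6c6 is down to just 2 ⇒ r6c6=2.
Step 9. [r1c1∈{3}] r1c1 is down to just 3, so r1c1=3.
Step 10. [r4c3∈{2}] r4c3 is down to just 2, so r4c3=2.
Step 11. [r5c5∈{3}] r5c5 has the single candidate 3. So r5c5=3.
Step 12. [r1c3∈{6}] r1c3 is down to just 6. So r1c3=6.
Step 13. [r1c2∈{4}] r1c2 has the single candidate 4 ⇒ r1c2=4.
Step 14. [r3c4∈{5}] r3c4 has the single candidate 5, so r3c4=5.
Step 15. [r3c1∈{1}] only 1 remains possible at r3c1 ⇒ r3c1=1.
Step 16. [r2c6∈{6}] r2c6 has the single candidate 6 ⇒ r2c6=6.
Step 17. [r4c4∈{4}] nothing but 4 survives at r4c4 ⇒ r4c4=4.
Step 18. [r1c5∈{1}] r1c5 has the single candidate 1, so r1c5=1.
Step 19. [r4c6∈{1}] r4c6 has the single candidate 1, so r4c6=1.

Answer: 3 4 6 2 1 5 / 2 5 1 3 4 6 / 1 6 4 5 2 3 / 5 3 2 4 6 1 / 6 2 5 1 3 4 / 4 1 3 6 5 2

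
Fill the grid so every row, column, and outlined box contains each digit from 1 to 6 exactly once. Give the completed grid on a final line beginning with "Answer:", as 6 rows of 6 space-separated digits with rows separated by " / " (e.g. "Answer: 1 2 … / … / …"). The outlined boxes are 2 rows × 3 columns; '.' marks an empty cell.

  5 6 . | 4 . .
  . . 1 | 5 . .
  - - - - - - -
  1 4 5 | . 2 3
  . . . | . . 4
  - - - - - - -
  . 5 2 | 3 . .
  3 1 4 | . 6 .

Step 1. [r4c3∈{3,6}] across col 3, 6 lands solely at r4c3, so r4c3=6.
Step 2. [r1c6∈{1,2}] r1c6 is the only open cell in row 1 admitting 2 ⇒ r1c6=2.
Step 3. [r1c5∈{1,3}] r1c5 is the only open cell in row 1 admitting 1 ⇒ r1c5=1.
Step 4. [r4c1∈{2}] nothing but 2 survives at r4c1 ⇒ r4c1=2.
Step 5. [r2c5∈{3}] nothing but 3 survives at r2c5. So r2c5=3.
Step 6. [r3c4∈{6}] r3c4 has the single candidate 6. So r3c4=6.
Step 7. [r6c6∈{5}] nothing but 5 survives at r6c6 ⇒ r6c6=5.
Step 8. [r4c5∈{5}] r4c5 is down to just 5. So r4c5=5.
Step 9. [r5c5∈{4}] only 4 remains possible at r5c5, so r5c5=4.
Step 10. [r4c4∈{1}] nothing but 1 survives at r4c4 ⇒ r4c4=1.
Step 11. [r5c6∈{1}] nothing but 1 survives at r5c6, so r5c6=1.
Step 12. [r2c2∈{2}] nothing but 2 survives at r2c2 ⇒ r2c2=2.
Step 13. [r4c2∈{3}] r4c2 is down to just 3 ⇒ r4c2=3.
Step 14. [r5c1∈{6}] nothing but 6 survives at r5c1 ⇒ r5c1=6.
Step 15. [r2c6∈{6}] r2c6 has the single candidate 6. So r2c6=6.
Step 16. [r2c1∈{4}] r2c1 has the single candidate 4 ⇒ r2c1=4.
Step 17. [r1c3∈{3}] r1c3 has the single candidate 3. So r1c3=3.
Step 18. [r6c4∈{2}] only 2 remains possible at r6c4 ⇒ r6c4=2.

Answer: 5 6 3 4 1 2 / 4 2 1 5 3 6 / 1 4 5 6 2 3 / 2 3 6 1 5 4 / 6 5 2 3 4 1 / 3 1 4 2 6 5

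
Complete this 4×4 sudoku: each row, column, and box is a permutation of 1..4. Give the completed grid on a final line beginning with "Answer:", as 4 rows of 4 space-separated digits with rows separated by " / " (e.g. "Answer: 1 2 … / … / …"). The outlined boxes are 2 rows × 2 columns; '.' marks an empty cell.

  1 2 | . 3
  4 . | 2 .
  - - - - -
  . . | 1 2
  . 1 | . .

Step 1. [r4c3∈{3,4}] r4c3 is the only open cell in col 3 admitting 3 ⇒ r4c3=3.
Step 2. [r3c1∈{3}] nothing but 3 survives at r3c1, so r3c1=3.
Step 3. [r4c4∈{4}] nothing but 4 survives at r4c4 ⇒ r4c4=4.
Step 4. [r4c1∈{2}] only 2 remains possible at r4c1, so r4c1=2.
Step 5. [r1c3∈{4}] nothing but 4 survives at r1c3. So r1c3=4.
Step 6. [r2c2∈{3}] nothing but 3 survives at r2c2 ⇒ r2c2=3.
Step 7. [r2c4∈{1}] nothing but 1 survives at r2c4, so r2c4=1.
Step 8. [r3c2∈{4}] r3c2 is down to just 4. So r3c2=4.

Answer: 1 2 4 3 / 4 3 2 1 / 3 4 1 2 / 2 1 3 4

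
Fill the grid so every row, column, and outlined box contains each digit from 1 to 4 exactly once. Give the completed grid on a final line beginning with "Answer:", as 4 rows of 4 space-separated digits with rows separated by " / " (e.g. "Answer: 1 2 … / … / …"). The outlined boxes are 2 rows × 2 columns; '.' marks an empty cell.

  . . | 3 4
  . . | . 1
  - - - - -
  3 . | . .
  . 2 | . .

Step 1. [r1c1∈{1,2}] 2 has one home in row 1: r1c1 ⇒ r1c1=2.
Step 2. [r4c1∈{1,4}] col 1 places 1 nowhere but r4c1. So r4c1=1.
Step 3. [r3c2∈{4}] only 4 remains possible at r3c2, so r3c2=4.
Step 4. [r3c4∈{2}] r3c4 is down to just 2. So r3c4=2.
Step 5. [r3c3∈{1}] only 1 remains possible at r3c3. So r3c3=1.
Step 6. [r2c2∈{3}] r2c2 is down to just 3. So r2c2=3.
Step 7. [r4c4∈{3}] r4c4 has the single candidate 3 ⇒ r4c4=3.
Step 8. [r2c1∈{4}] r2c1 is down to just 4. So r2c1=4.
Step 9. [r1c2∈{1}] r1c2 has the single candidate 1. So r1c2=1.
Step 10. [r2c3∈{2}] r2c3 is down to just 2, so r2c3=2.
Step 11. [r4c3∈{4}] r4c3 has the single candidate 4. So r4c3=4.

Answer: 2 1 3 4 / 4 3 2 1 / 3 4 1 2 / 1 2 4 3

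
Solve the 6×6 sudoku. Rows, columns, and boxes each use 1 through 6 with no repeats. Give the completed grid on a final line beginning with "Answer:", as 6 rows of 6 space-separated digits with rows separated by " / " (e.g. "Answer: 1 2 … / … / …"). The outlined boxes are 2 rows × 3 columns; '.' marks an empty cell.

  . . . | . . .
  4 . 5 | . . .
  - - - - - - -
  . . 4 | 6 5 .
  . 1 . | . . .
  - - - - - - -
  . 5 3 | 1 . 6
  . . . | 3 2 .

Step 1. [r2c4∈{2}] r2c4 is down to just 2. So r2c4=2.
Step 2. [r3c6∈{1,2,3}] across row 3, 1 lands solely at r3c6 ⇒ r3c6=1.
Step 3. [r2c6∈{3}] r2c6's peers cover all but 3. So r2c6=3.
Step 4. [r2c2∈{6}] r2c2 has the single candidate 6 ⇒ r2c2=6.
Step 5. [r4c1∈{2,3,5,6}] in row 4, 5 fits only at r4c1 ⇒ r4c1=5.
Step 6. [r5c5∈{4}] r5c5's peers cover all but 4, so r5c5=4.
Step 7. [r5c1∈{2}] r5c1 has the single candidate 2 ⇒ r5c1=2.
Step 8. [r3c2∈{2,3}] row 3 places 2 nowhere but r3c2, so r3c2=2.
Step 9. [r4c4∈{4}] r4c4 has the single candidate 4 ⇒ r4c4=4.
Step 10. [r6c1∈{1,6}] 6 has one home in col 1: r6c1, so r6c1=6.
Step 11. [r1c1∈{1,3}] col 1 places 1 nowhere but r1c1. So r1c1=1.
Step 12. [r1c4∈{5}] r1c4 has the single candidate 5 ⇒ r1c4=5.
Step 13. [r4c6∈{2}] r4c6's peers cover all but 2. So r4c6=2.
Step 14. [r6c2∈{4}] r6c2 has the single candidate 4 ⇒ r6c2=4.
Step 15. [r6c6∈{5}] r6c6 is down to just 5, so r6c6=5.
Step 16. [r1c5∈{6}] only 6 remains possible at r1c5. So r1c5=6.
Step 17. [r1c6∈{4}] r1c6 has the single candidate 4, so r1c6=4.
Step 18. [r3c1∈{3}] nothing but 3 survives at r3c1, so r3c1=3.
Step 19. [r6c3∈{1}] only 1 remains possible at r6c3 ⇒ r6c3=1.
Step 20. [r1c3∈{2}] r1c3's peers cover all but 2 ⇒ r1c3=2.
Step 21. [r1c2∈{3}] r1c2 is down to just 3. So r1c2=3.
Step 22. [r4c5∈{3}] r4c5 is down to just 3. So r4c5=3.
Step 23. [r4c3∈{6}] r4c3's peers cover all but 6. So r4c3=6.
Step 24. [r2c5∈{1}] nothing but 1 survives at r2c5, so r2c5=1.

Answer: 1 3 2 5 6 4 / 4 6 5 2 1 3 / 3 2 4 6 5 1 / 5 1 6 4 3 2 / 2 5 3 1 4 6 / 6 4 1 3 2 5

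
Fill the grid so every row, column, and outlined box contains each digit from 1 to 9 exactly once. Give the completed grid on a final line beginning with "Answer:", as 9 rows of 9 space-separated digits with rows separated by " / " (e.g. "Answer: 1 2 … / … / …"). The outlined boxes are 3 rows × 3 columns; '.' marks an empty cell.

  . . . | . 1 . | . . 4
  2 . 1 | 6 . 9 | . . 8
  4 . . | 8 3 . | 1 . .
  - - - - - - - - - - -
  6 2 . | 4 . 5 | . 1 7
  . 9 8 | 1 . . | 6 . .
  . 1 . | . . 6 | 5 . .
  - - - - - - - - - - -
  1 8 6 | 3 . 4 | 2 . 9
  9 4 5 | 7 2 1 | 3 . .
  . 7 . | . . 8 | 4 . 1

Step 1. [r3c9∈{2,5,6}] r3c9 is the only open cell in col 9 admitting 5, so r3c9=5.
Step 2. [r5c6∈{2,3,7}] col 6 places 3 nowhere but r5c6 ⇒ r5c6=3.
Step 3. [r2c7∈{7}] nothing but 7 survives at r2c7 ⇒ r2c7=7.
Step 4. [r6c9∈{2,3}] col 9 places 3 nowhere but r6c9, so r6c9=3.
Step 5. [r1c7∈{9}] r1c7 is down to just 9, so r1c7=9.
Step 6. [r6c8∈{2,4,8,9}] in col 8, 9 fits only at r6c8 ⇒ r6c8=9.
Step 7. [r6c1∈{7}] r6c1's peers cover all but 7, so r6c1=7.
Step 8. [r7c5∈{5}] r7c5's peers cover all but 5, so r7c5=5.
Step 9. [r1c4∈{2,5}] col 4 places 5 nowhere but r1c4, so r1c4=5.
Step 10. [r2c8∈{3}] nothing but 3 survives at r2c8, so r2c8=3.
Step 11. [r1c2∈{3,6}] 3 has one home in col 2: r1c2. So r1c2=3.
Step 12. [r1c8∈{2,6}] in row 1, 6 fits only at r1c8 ⇒ r1c8=6.
Step 13. [r3c8∈{2}] only 2 remains possible at r3c8. So r3c8=2.
Step 14. [r4c5∈{8,9}] 9 has one home in row 4: r4c5, so r4c5=9.
Step 15. [r3c6∈{7}] only 7 remains possible at r3c6 ⇒ r3c6=7.
Step 16. [r9c3∈{2,3}] row 9 places 2 nowhere but r9c3 ⇒ r9c3=2.
Step 17. [r7c8∈{7}] r7c8 is down to just 7 ⇒ r7c8=7.
Step 18. [r2c2∈{5}] r2c2 is down to just 5. So r2c2=5.
Step 19. [r9c5∈{6}] r9c5 is down to just 6 ⇒ r9c5=6.
Step 20. [r3c2∈{6}] nothing but 6 survives at r3c2 ⇒ r3c2=6.
Step 21. [r6c3∈{4}] r6c3 has the single candidate 4 ⇒ r6c3=4.
Step 22. [r1c6∈{2}] nothing but 2 survives at r1c6, so r1c6=2.
Step 23. [r9c8∈{5}] r9c8 is down to just 5 ⇒ r9c8=5.
Step 24. [r8c8∈{8}] nothing but 8 survives at r8c8, so r8c8=8.
Step 25. [r5c8∈{4}] r5c8 has the single candidate 4, so r5c8=4.
Step 26. [r8c9∈{6}] only 6 remains possible at r8c9 ⇒ r8c9=6.
Step 27. [r9c4∈{9}] r9c4's peers cover all but 9. So r9c4=9.
Step 28. [r5c5∈{7}] r5c5 is down to just 7, so r5c5=7.
Step 29. [r5c1∈{5}] r5c1 is down to just 5. So r5c1=5.
Step 30. [r6c4∈{2}] nothing but 2 survives at r6c4. So r6c4=2.
Step 31. [r3c3∈{9}] nothing but 9 survives at r3c3, so r3c3=9.
Step 32. [r2c5∈{4}] r2c5 has the single candidate 4. So r2c5=4.
Step 33. [r1c1∈{8}] r1c1's peers cover all but 8. So r1c1=8.
Step 34. [r4c7∈{8}] r4c7 has the single candidate 8. So r4c7=8.
Step 35. [r5c9∈{2}] r5c9 is down to just 2. So r5c9=2.
Step 36. [r9c1∈{3}] r9c1's peers cover all but 3, so r9c1=3.
Step 37. [r6c5∈{8}] r6c5's peers cover all but 8 ⇒ r6c5=8.
Step 38. [r1c3∈{7}] only 7 remains possible at r1c3, so r1c3=7.
Step 39. [r4c3∈{3}] r4c3's peers cover all but 3, so r4c3=3.

Answer: 8 3 7 5 1 2 9 6 4 / 2 5 1 6 4 9 7 3 8 / 4 6 9 8 3 7 1 2 5 / 6 2 3 4 9 5 8 1 7 / 5 9 8 1 7 3 6 4 2 / 7 1 4 2 8 6 5 9 3 / 1 8 6 3 5 4 2 7 9 / 9 4 5 7 2 1 3 8 6 / 3 7 2 9 6 8 4 5 1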